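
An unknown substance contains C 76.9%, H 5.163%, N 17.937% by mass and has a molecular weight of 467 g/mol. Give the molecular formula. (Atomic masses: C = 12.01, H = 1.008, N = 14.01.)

Assume 100 g: 76.9 g C, 5.163 g H, 17.937 g N.
n(C) = 76.9/12.01 = 6.403, n(H) = 5.163/1.008 = 5.122, n(N) = 17.937/14.01 = 1.28
Smallest is N at 1.28 mol; normalising gives C 5.001, H 4.001, N 1.000
Ratio ≈ 5:4:1, so the empirical formula is C5H4N
Empirical-formula mass = 78.09 g/mol
n = 467 / 78.09 = 5.98 ≈ 6
Molecular formula = (C5H4N)×6 = C30H24N6

C30H24N6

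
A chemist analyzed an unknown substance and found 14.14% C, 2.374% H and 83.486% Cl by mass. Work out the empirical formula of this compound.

Assume 100 g: 14.14 g C, 2.374 g H, 83.486 g Cl.
n(C) = 14.14/12.01 = 1.177, n(H) = 2.374/1.008 = 2.355, n(Cl) = 83.486/35.45 = 2.355
Ratios (÷ 1.177): C 1.000, H 2.000, Cl 2.000
≈ 1:2:2 → CH2Cl2

CH2Cl2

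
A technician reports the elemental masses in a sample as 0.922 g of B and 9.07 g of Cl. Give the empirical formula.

BCl3

Moles — B: 0.922 / 10.81 = 0.08529 mol; Cl: 9.07 / 35.45 = 0.2559 mol
Ratios (÷ 0.08529): B 1.000, Cl 3.000
→ BCl3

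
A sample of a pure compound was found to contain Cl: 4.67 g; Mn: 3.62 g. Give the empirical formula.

Cl2Mn

Moles — Cl: 4.67 / 35.45 = 0.1317 mol; Mn: 3.62 / 54.94 = 0.06589 mol
Divide by the smallest (0.06589 mol Mn): Cl 1.999, Mn 1.000
→ Cl2Mn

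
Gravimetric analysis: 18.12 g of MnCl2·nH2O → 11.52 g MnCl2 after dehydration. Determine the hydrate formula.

Mass of water lost = 18.12 − 11.52 = 6.6 g → 6.6 / 18.02 = 0.3663 mol H2O
Molar mass of MnCl2 = 125.84 g/mol → mol MnCl2 = 11.52 / 125.84 = 0.09154
n = 0.3663 / 0.09154 = 4.00 ≈ 4 → MnCl2·4H2O

MnCl2·4H2O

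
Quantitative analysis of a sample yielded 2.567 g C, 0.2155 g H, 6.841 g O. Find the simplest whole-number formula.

n(C) = 2.567/12.01 = 0.2137, n(H) = 0.2155/1.008 = 0.2138, n(O) = 6.841/16.00 = 0.4276
Smallest is C at 0.2137 mol; normalising gives C 1.000, H 1.000, O 2.000
≈ 1:1:2 → CHO2

CHO2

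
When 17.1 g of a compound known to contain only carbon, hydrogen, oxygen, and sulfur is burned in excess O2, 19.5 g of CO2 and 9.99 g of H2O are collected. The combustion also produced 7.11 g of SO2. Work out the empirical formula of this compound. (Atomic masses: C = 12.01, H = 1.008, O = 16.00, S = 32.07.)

mol C = 19.5 / 44.01 = 0.4431; mass C = 0.4431 × 12.01 = 5.321 g
mol H = 2 × (9.99 / 18.02) = 1.109; mass H = 1.109 × 1.008 = 1.118 g
mol S = 7.11 / 64.07 = 0.1110; mass S = 3.559 g
mass O = 17.1 − (9.998) = 7.102 g → mol O = 0.4439
Ratios (÷ 0.111): C 3.993, H 9.991, O 4.000, S 1.000
≈ 4:10:4:1 → C4H10O4S

C4H10O4S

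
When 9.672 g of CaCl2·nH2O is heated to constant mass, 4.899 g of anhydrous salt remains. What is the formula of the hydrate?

Mass of water lost = 9.672 − 4.899 = 4.773 g → 4.773 / 18.02 = 0.2649 mol H2O
Molar mass of CaCl2 = 110.98 g/mol → mol CaCl2 = 4.899 / 110.98 = 0.04414
n = 0.2649 / 0.04414 = 6.00 ≈ 6 → CaCl2·6H2O

CaCl2·6H2O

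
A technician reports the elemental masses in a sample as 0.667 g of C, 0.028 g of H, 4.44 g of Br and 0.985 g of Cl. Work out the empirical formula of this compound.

C2HBr2Cl

n(C) = 0.667/12.01 = 0.05554, n(H) = 0.028/1.008 = 0.02778, n(Br) = 4.44/79.90 = 0.05557, n(Cl) = 0.985/35.45 = 0.02779
Ratios (÷ 0.02778): C 1.999, H 1.000, Br 2.001, Cl 1.000
≈ 2:1:2:1 → C2HBr2Cl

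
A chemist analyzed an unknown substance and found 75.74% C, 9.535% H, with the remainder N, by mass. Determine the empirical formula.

Assume 100 g: 75.74 g C, 9.535 g H, 14.725 g N.
n(C) = 75.74/12.01 = 6.306, n(H) = 9.535/1.008 = 9.459, n(N) = 14.725/14.01 = 1.051
Smallest is N at 1.051 mol; normalising gives C 6.000, H 9.000, N 1.000
Ratio ≈ 6:9:1, so the empirical formula is C6H9N

C6H9N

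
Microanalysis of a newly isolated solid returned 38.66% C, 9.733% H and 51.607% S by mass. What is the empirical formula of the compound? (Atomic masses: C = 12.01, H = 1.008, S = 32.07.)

C2H6S

Assume 100 g: 38.66 g C, 9.733 g H, 51.607 g S.
n(C) = 38.66/12.01 = 3.219, n(H) = 9.733/1.008 = 9.656, n(S) = 51.607/32.07 = 1.609
Smallest is S at 1.609 mol; normalising gives C 2.000, H 6.000, S 1.000
≈ 2:6:1 → C2H6S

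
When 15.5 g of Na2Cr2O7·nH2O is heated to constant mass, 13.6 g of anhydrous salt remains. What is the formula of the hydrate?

Na2Cr2O7·2H2O

Mass of water lost = 15.5 − 13.6 = 1.9 g → 1.9 / 18.02 = 0.1054 mol H2O
Molar mass of Na2Cr2O7 = 261.98 g/mol → mol Na2Cr2O7 = 13.6 / 261.98 = 0.05191
n = 0.1054 / 0.05191 = 2.03 ≈ 2 → Na2Cr2O7·2H2O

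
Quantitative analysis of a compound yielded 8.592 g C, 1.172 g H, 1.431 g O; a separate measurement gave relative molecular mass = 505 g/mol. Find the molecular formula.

C32H52O4

n(C) = 8.592/12.01 = 0.7154, n(H) = 1.172/1.008 = 1.163, n(O) = 1.431/16.00 = 0.08944
Divide by the smallest (0.08944 mol O): C 7.999, H 13.000, O 1.000
≈ 8:13:1 → C8H13O
Empirical-formula mass = 125.18 g/mol
n = 505 / 125.18 = 4.03 ≈ 4
Molecular formula = (C8H13O)×4 = C32H52O4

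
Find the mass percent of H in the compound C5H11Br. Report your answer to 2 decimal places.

Molar mass = 5(12.01) + 11(1.008) + 1(79.90) = 151.038 g/mol
Mass of H per mole = 11 × 1.008 = 11.088 g
% H = 11.088 / 151.038 × 100 = 7.34%

7.34%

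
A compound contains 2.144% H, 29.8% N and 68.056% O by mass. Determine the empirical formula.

HNO2

Assume 100 g: 2.144 g H, 29.8 g N, 68.056 g O.
Moles — H: 2.144 / 1.008 = 2.127 mol; N: 29.8 / 14.01 = 2.127 mol; O: 68.056 / 16.00 = 4.253 mol
Ratios (÷ 2.127): H 1.000, N 1.000, O 2.000
≈ 1:1:2 → HNO2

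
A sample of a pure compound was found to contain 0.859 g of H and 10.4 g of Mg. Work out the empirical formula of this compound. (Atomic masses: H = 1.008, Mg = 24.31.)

n(H) = 0.859/1.008 = 0.8522, n(Mg) = 10.4/24.31 = 0.4278
Divide by the smallest (0.4278 mol Mg): H 1.992, Mg 1.000
→ H2Mg

H2Mg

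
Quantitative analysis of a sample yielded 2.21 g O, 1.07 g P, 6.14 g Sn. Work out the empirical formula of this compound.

Moles — O: 2.21 / 16.00 = 0.1381 mol; P: 1.07 / 30.97 = 0.03455 mol; Sn: 6.14 / 118.71 = 0.05172 mol
Smallest is P at 0.03455 mol; normalising gives O 3.998, P 1.000, Sn 1.497
Scaling by 2: O 8.00, P 2.00, Sn 2.99 → O8P2Sn3

O8P2Sn3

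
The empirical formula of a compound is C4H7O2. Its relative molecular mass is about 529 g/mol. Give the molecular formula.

C24H42O12

Empirical-formula mass = 87.10 g/mol
n = 529 / 87.10 = 6.07 ≈ 6
Molecular formula = (C4H7O2)6 = C24H42O12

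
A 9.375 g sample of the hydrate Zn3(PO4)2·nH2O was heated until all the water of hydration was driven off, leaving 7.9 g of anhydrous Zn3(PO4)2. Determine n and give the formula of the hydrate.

Zn3(PO4)2·4H2O

Mass of water lost = 9.375 − 7.9 = 1.475 g → 1.475 / 18.02 = 0.08185 mol H2O
Molar mass of Zn3(PO4)2 = 386.08 g/mol → mol Zn3(PO4)2 = 7.9 / 386.08 = 0.02046
n = 0.08185 / 0.02046 = 4.00 ≈ 4 → Zn3(PO4)2·4H2O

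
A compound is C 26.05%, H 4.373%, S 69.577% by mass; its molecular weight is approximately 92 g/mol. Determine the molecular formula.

C2H4S2

Assume 100 g: 26.05 g C, 4.373 g H, 69.577 g S.
C: 26.05 g ÷ 12.01 g/mol = 2.169 mol
H: 4.373 g ÷ 1.008 g/mol = 4.338 mol
S: 69.577 g ÷ 32.07 g/mol = 2.17 mol
Divide by the smallest (2.169 mol C): C 1.000, H 2.000, S 1.000
→ CH2S
Empirical-formula mass = 46.10 g/mol
n = 92 / 46.10 = 2.00 ≈ 2
Molecular formula = (CH2S)×2 = C2H4S2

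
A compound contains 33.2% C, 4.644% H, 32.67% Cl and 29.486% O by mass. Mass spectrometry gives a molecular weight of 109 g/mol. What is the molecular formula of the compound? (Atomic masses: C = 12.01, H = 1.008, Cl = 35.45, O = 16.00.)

Assume 100 g: 33.2 g C, 4.644 g H, 32.67 g Cl, 29.486 g O.
n(C) = 33.2/12.01 = 2.764, n(H) = 4.644/1.008 = 4.607, n(Cl) = 32.67/35.45 = 0.9216, n(O) = 29.486/16.00 = 1.843
Ratios (÷ 0.9216): C 3.000, H 4.999, Cl 1.000, O 2.000
≈ 3:5:1:2 → C3H5ClO2
Empirical-formula mass = 108.52 g/mol
n = 109 / 108.52 = 1.00 ≈ 1
Molecular formula = empirical formula = C3H5ClO2

C3H5ClO2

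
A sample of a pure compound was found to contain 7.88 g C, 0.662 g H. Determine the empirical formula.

C: 7.88 g ÷ 12.01 g/mol = 0.6561 mol
H: 0.662 g ÷ 1.008 g/mol = 0.6567 mol
Ratios (÷ 0.6561): C 1.000, H 1.001
≈ 1:1 → CH

CH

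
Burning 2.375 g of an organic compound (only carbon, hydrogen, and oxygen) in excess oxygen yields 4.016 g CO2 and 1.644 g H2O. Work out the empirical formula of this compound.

C4H8O3

mol C = 4.016 / 44.01 = 0.09125; mass C = 0.09125 × 12.01 = 1.096 g
mol H = 2 × (1.644 / 18.02) = 0.1825; mass H = 0.1825 × 1.008 = 0.1839 g
mass O = 2.375 − (1.280) = 1.095 g → mol O = 0.06845
Ratios (÷ 0.06845): C 1.333, H 2.666, O 1.000
×3: C 4.00, H 8.00, O 3.00 → C4H8O3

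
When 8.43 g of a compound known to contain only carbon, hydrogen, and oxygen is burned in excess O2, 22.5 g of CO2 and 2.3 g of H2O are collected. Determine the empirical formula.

mol C = 22.5 / 44.01 = 0.5112; mass C = 0.5112 × 12.01 = 6.140 g
mol H = 2 × (2.3 / 18.02) = 0.2553; mass H = 0.2553 × 1.008 = 0.2573 g
mass O = 8.43 − (6.397) = 2.033 g → mol O = 0.1270
Ratios (÷ 0.127): C 4.024, H 2.009, O 1.000
Ratio ≈ 4:2:1, so the empirical formula is C4H2O

C4H2O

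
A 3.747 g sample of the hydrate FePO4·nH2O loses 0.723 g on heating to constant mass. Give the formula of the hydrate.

FePO4·2H2O

Mass of anhydrous FePO4 = 3.747 − 0.723 = 3.024 g
mol H2O = 0.723 / 18.02 = 0.04012
Molar mass of FePO4 = 150.82 g/mol → mol FePO4 = 3.024 / 150.82 = 0.02005
n = 0.04012 / 0.02005 = 2.00 ≈ 2 → FePO4·2H2O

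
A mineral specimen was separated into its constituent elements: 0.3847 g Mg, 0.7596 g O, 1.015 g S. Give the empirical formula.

n(Mg) = 0.3847/24.31 = 0.01582, n(O) = 0.7596/16.00 = 0.04748, n(S) = 1.015/32.07 = 0.03165
Divide by the smallest (0.01582 mol Mg): Mg 1.000, O 3.000, S 2.000
≈ 1:3:2 → MgO3S2

MgO3S2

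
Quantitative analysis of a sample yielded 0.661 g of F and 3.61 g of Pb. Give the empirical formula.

Moles — F: 0.661 / 19.00 = 0.03479 mol; Pb: 3.61 / 207.2 = 0.01742 mol
Ratios (÷ 0.01742): F 1.997, Pb 1.000
Ratio ≈ 2:1, so the empirical formula is F2Pb

F2Pb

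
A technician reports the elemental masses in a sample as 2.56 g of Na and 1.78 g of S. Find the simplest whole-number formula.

Na2S

n(Na) = 2.56/22.99 = 0.1114, n(S) = 1.78/32.07 = 0.0555
Smallest is S at 0.0555 mol; normalising gives Na 2.006, S 1.000
Ratio ≈ 2:1, so the empirical formula is Na2S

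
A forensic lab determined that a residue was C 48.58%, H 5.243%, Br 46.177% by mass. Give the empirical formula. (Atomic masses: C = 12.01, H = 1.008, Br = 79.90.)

C7H9Br

Assume 100 g: 48.58 g C, 5.243 g H, 46.177 g Br.
Moles — C: 48.58 / 12.01 = 4.045 mol; H: 5.243 / 1.008 = 5.201 mol; Br: 46.177 / 79.90 = 0.5779 mol
Ratios (÷ 0.5779): C 6.999, H 9.000, Br 1.000
≈ 7:9:1 → C7H9Br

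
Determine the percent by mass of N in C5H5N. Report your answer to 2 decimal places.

17.71%

Molar mass = 5(12.01) + 5(1.008) + 1(14.01) = 79.100 g/mol
Mass of N per mole = 1 × 14.01 = 14.010 g
% N = 14.010 / 79.100 × 100 = 17.71%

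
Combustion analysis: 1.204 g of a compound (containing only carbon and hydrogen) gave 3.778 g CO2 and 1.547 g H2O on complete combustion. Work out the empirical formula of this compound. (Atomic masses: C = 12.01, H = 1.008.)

CH2

mol C = 3.778 / 44.01 = 0.08584; mass C = 0.08584 × 12.01 = 1.031 g
mol H = 2 × (1.547 / 18.02) = 0.1717; mass H = 0.1717 × 1.008 = 0.1731 g
Ratios (÷ 0.08584): C 1.000, H 2.000
→ CH2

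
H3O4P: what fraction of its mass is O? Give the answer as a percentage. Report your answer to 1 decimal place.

65.3%

Molar mass = 3(1.008) + 4(16.00) + 1(30.97) = 97.994 g/mol
Mass of O per mole = 4 × 16.00 = 64.000 g
% O = 64.000 / 97.994 × 100 = 65.3%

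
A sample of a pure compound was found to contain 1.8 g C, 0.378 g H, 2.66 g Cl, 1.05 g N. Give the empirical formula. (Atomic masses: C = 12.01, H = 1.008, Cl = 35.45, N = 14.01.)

C: 1.8 g ÷ 12.01 g/mol = 0.1499 mol
H: 0.378 g ÷ 1.008 g/mol = 0.375 mol
Cl: 2.66 g ÷ 35.45 g/mol = 0.07504 mol
N: 1.05 g ÷ 14.01 g/mol = 0.07495 mol
Divide by the smallest (0.07495 mol N): C 2.000, H 5.004, Cl 1.001, N 1.000
≈ 2:5:1:1 → C2H5ClN

C2H5ClN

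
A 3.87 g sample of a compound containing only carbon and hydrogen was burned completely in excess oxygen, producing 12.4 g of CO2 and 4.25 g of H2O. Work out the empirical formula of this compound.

mol C = 12.4 / 44.01 = 0.2818; mass C = 0.2818 × 12.01 = 3.384 g
mol H = 2 × (4.25 / 18.02) = 0.4717; mass H = 0.4717 × 1.008 = 0.4755 g
Divide by the smallest (0.2818 mol C): C 1.000, H 1.674
×3: C 3.00, H 5.02 → C3H5

C3H5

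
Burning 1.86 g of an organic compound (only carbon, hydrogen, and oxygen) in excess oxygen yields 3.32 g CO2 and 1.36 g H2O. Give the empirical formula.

mol C = 3.32 / 44.01 = 0.07544; mass C = 0.07544 × 12.01 = 0.9060 g
mol H = 2 × (1.36 / 18.02) = 0.1509; mass H = 0.1509 × 1.008 = 0.1522 g
mass O = 1.86 − (1.058) = 0.8018 g → mol O = 0.05012
Ratios (÷ 0.05012): C 1.505, H 3.012, O 1.000
×2: C 3.01, H 6.02, O 2.00 → C3H6O2

C3H6O2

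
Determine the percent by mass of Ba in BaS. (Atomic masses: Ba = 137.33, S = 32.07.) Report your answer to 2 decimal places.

Molar mass = 1(137.33) + 1(32.07) = 169.400 g/mol
Mass of Ba per mole = 1 × 137.33 = 137.330 g
% Ba = 137.330 / 169.400 × 100 = 81.07%

81.07%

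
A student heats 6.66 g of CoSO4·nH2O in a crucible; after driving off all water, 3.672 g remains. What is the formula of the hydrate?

Mass of water lost = 6.66 − 3.672 = 2.988 g → 2.988 / 18.02 = 0.1658 mol H2O
Molar mass of CoSO4 = 155.00 g/mol → mol CoSO4 = 3.672 / 155.00 = 0.02369
n = 0.1658 / 0.02369 = 7.00 ≈ 7 → CoSO4·7H2O

CoSO4·7H2O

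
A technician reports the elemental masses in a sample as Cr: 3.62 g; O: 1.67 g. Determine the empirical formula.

Cr2O3

n(Cr) = 3.62/52.00 = 0.06962, n(O) = 1.67/16.00 = 0.1044
Divide by the smallest (0.06962 mol Cr): Cr 1.000, O 1.499
Scaling by 2: Cr 2.00, O 3.00 → Cr2O3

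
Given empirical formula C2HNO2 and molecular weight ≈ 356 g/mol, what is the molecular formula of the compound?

Empirical-formula mass = 71.04 g/mol
n = 356 / 71.04 = 5.01 ≈ 5
Molecular formula = (C2HNO2)5 = C10H5N5O10

C10H5N5O10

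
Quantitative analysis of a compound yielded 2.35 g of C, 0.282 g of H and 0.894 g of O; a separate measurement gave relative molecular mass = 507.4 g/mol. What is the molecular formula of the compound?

n(C) = 2.35/12.01 = 0.1957, n(H) = 0.282/1.008 = 0.2798, n(O) = 0.894/16.00 = 0.05588
Ratios (÷ 0.05588): C 3.502, H 5.007, O 1.000
Multiply by 2: C 7.00, H 10.01, O 2.00 → C7H10O2
Empirical-formula mass = 126.15 g/mol
n = 507.4 / 126.15 = 4.02 ≈ 4
Molecular formula = (C7H10O2)×4 = C28H40O8

C28H40O8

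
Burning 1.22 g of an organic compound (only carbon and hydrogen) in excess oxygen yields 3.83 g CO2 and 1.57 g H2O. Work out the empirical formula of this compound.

mol C = 3.83 / 44.01 = 0.08703; mass C = 0.08703 × 12.01 = 1.045 g
mol H = 2 × (1.57 / 18.02) = 0.1743; mass H = 0.1743 × 1.008 = 0.1756 g
Ratios (÷ 0.08703): C 1.000, H 2.002
Ratio ≈ 1:2, so the empirical formula is CH2

CH2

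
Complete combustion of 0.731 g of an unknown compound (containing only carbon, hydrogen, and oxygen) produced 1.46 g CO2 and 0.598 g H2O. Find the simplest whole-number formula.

C2H4O

mol C = 1.46 / 44.01 = 0.03317; mass C = 0.03317 × 12.01 = 0.3984 g
mol H = 2 × (0.598 / 18.02) = 0.06637; mass H = 0.06637 × 1.008 = 0.06690 g
mass O = 0.731 − (0.4653) = 0.2657 g → mol O = 0.01660
Ratios (÷ 0.0166): C 1.998, H 3.997, O 1.000
Ratio ≈ 2:4:1, so the empirical formula is C2H4O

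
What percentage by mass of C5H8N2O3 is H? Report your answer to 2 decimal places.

Molar mass = 5(12.01) + 8(1.008) + 2(14.01) + 3(16.00) = 144.134 g/mol
Mass of H per mole = 8 × 1.008 = 8.064 g
% H = 8.064 / 144.134 × 100 = 5.59%

5.59%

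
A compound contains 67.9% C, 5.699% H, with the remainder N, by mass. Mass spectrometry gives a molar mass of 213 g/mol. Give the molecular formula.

C12H12N4

Assume 100 g: 67.9 g C, 5.699 g H, 26.401 g N.
C: 67.9 g ÷ 12.01 g/mol = 5.654 mol
H: 5.699 g ÷ 1.008 g/mol = 5.654 mol
N: 26.401 g ÷ 14.01 g/mol = 1.884 mol
Divide by the smallest (1.884 mol N): C 3.000, H 3.000, N 1.000
Ratio ≈ 3:3:1, so the empirical formula is C3H3N
Empirical-formula mass = 53.06 g/mol
n = 213 / 53.06 = 4.01 ≈ 4
Molecular formula = (C3H3N)×4 = C12H12N4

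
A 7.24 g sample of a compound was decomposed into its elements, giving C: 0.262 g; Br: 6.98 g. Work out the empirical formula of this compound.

Moles — C: 0.262 / 12.01 = 0.02182 mol; Br: 6.98 / 79.90 = 0.08736 mol
Ratios (÷ 0.02182): C 1.000, Br 4.005
Ratio ≈ 1:4, so the empirical formula is CBr4

CBr4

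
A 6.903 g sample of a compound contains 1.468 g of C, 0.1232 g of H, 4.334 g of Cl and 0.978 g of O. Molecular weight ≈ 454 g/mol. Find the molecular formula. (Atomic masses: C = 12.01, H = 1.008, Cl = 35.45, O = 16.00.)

C8H8Cl8O4

Moles — C: 1.468 / 12.01 = 0.1222 mol; H: 0.1232 / 1.008 = 0.1222 mol; Cl: 4.334 / 35.45 = 0.1223 mol; O: 0.978 / 16.00 = 0.06112 mol
Ratios (÷ 0.06112): C 2.000, H 2.000, Cl 2.000, O 1.000
→ C2H2Cl2O
Empirical-formula mass = 112.94 g/mol
n = 454 / 112.94 = 4.02 ≈ 4
Molecular formula = (C2H2Cl2O)×4 = C8H8Cl8O4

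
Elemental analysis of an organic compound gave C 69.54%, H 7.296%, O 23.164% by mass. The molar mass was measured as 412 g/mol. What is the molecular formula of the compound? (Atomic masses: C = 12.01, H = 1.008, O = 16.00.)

Assume 100 g: 69.54 g C, 7.296 g H, 23.164 g O.
C: 69.54 g ÷ 12.01 g/mol = 5.79 mol
H: 7.296 g ÷ 1.008 g/mol = 7.238 mol
O: 23.164 g ÷ 16.00 g/mol = 1.448 mol
Divide by the smallest (1.448 mol O): C 3.999, H 5.000, O 1.000
→ C4H5O
Empirical-formula mass = 69.08 g/mol
n = 412 / 69.08 = 5.96 ≈ 6
Molecular formula = (C4H5O)×6 = C24H30O6

C24H30O6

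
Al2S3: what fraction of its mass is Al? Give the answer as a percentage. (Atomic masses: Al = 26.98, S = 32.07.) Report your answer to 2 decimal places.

Molar mass = 2(26.98) + 3(32.07) = 150.170 g/mol
Mass of Al per mole = 2 × 26.98 = 53.960 g
% Al = 53.960 / 150.170 × 100 = 35.93%

35.93%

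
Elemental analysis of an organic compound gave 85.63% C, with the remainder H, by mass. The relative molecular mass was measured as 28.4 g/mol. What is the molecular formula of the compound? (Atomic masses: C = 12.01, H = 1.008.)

Assume 100 g: 85.63 g C, 14.37 g H.
n(C) = 85.63/12.01 = 7.13, n(H) = 14.37/1.008 = 14.26
Smallest is C at 7.13 mol; normalising gives C 1.000, H 1.999
≈ 1:2 → CH2
Empirical-formula mass = 14.03 g/mol
n = 28.4 / 14.03 = 2.02 ≈ 2
Molecular formula = (CH2)×2 = C2H4

C2H4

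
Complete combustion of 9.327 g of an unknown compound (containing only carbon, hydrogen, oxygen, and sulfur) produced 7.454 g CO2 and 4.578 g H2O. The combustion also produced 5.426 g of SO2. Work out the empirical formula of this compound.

C2H6O3S

mol C = 7.454 / 44.01 = 0.1694; mass C = 0.1694 × 12.01 = 2.034 g
mol H = 2 × (4.578 / 18.02) = 0.5081; mass H = 0.5081 × 1.008 = 0.5122 g
mol S = 5.426 / 64.07 = 0.08469; mass S = 2.716 g
mass O = 9.327 − (5.262) = 4.065 g → mol O = 0.2540
Divide by the smallest (0.08469 mol S): C 2.000, H 6.000, O 3.000, S 1.000
Ratio ≈ 2:6:3:1, so the empirical formula is C2H6O3S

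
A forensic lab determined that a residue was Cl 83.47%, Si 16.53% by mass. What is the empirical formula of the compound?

Assume 100 g: 83.47 g Cl, 16.53 g Si.
Cl: 83.47 g ÷ 35.45 g/mol = 2.355 mol
Si: 16.53 g ÷ 28.09 g/mol = 0.5885 mol
Smallest is Si at 0.5885 mol; normalising gives Cl 4.001, Si 1.000
≈ 4:1 → Cl4Si

Cl4Si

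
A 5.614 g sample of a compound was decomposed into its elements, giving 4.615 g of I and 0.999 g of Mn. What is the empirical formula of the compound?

I: 4.615 g ÷ 126.90 g/mol = 0.03637 mol
Mn: 0.999 g ÷ 54.94 g/mol = 0.01818 mol
Ratios (÷ 0.01818): I 2.000, Mn 1.000
→ I2Mn

I2Mn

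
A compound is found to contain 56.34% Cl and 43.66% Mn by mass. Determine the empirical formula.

Assume 100 g: 56.34 g Cl, 43.66 g Mn.
Moles — Cl: 56.34 / 35.45 = 1.589 mol; Mn: 43.66 / 54.94 = 0.7947 mol
Smallest is Mn at 0.7947 mol; normalising gives Cl 2.000, Mn 1.000
≈ 2:1 → Cl2Mn

Cl2Mn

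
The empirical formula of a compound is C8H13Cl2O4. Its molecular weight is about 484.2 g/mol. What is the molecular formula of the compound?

C16H26Cl4O8

Empirical-formula mass = 244.08 g/mol
n = 484.2 / 244.08 = 1.98 ≈ 2
Molecular formula = (C8H13Cl2O4)2 = C16H26Cl4O8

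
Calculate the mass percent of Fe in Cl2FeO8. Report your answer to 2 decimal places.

Molar mass = 2(35.45) + 1(55.85) + 8(16.00) = 254.750 g/mol
Mass of Fe per mole = 1 × 55.85 = 55.850 g
% Fe = 55.850 / 254.750 × 100 = 21.92%

21.92%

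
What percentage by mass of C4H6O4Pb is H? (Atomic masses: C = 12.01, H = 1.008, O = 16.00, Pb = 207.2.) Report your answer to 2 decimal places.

Molar mass = 4(12.01) + 6(1.008) + 4(16.00) + 1(207.2) = 325.288 g/mol
Mass of H per mole = 6 × 1.008 = 6.048 g
% H = 6.048 / 325.288 × 100 = 1.86%

1.86%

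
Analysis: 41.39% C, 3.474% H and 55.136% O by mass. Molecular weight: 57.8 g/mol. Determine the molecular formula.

C2H2O2

Assume 100 g: 41.39 g C, 3.474 g H, 55.136 g O.
C: 41.39 g ÷ 12.01 g/mol = 3.446 mol
H: 3.474 g ÷ 1.008 g/mol = 3.446 mol
O: 55.136 g ÷ 16.00 g/mol = 3.446 mol
Smallest is O at 3.446 mol; normalising gives C 1.000, H 1.000, O 1.000
→ CHO
Empirical-formula mass = 29.02 g/mol
n = 57.8 / 29.02 = 1.99 ≈ 2
Molecular formula = (CHO)×2 = C2H2O2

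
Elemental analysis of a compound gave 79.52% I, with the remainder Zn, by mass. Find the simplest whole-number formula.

Assume 100 g: 79.52 g I, 20.48 g Zn.
n(I) = 79.52/126.90 = 0.6266, n(Zn) = 20.48/65.38 = 0.3132
Divide by the smallest (0.3132 mol Zn): I 2.000, Zn 1.000
→ I2Zn

I2Zn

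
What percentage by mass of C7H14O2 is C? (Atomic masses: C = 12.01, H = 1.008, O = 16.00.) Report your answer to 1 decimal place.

Molar mass = 7(12.01) + 14(1.008) + 2(16.00) = 130.182 g/mol
Mass of C per mole = 7 × 12.01 = 84.070 g
% C = 84.070 / 130.182 × 100 = 64.6%

64.6%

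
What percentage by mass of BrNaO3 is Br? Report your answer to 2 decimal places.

Molar mass = 1(79.90) + 1(22.99) + 3(16.00) = 150.890 g/mol
Mass of Br per mole = 1 × 79.90 = 79.900 g
% Br = 79.900 / 150.890 × 100 = 52.95%

52.95%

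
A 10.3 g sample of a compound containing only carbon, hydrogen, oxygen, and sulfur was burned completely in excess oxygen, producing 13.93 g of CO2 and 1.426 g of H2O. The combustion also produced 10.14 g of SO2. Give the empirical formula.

C4H2OS2

mol C = 13.93 / 44.01 = 0.3165; mass C = 0.3165 × 12.01 = 3.801 g
mol H = 2 × (1.426 / 18.02) = 0.1583; mass H = 0.1583 × 1.008 = 0.1595 g
mol S = 10.14 / 64.07 = 0.1583; mass S = 5.076 g
mass O = 10.3 − (9.036) = 1.264 g → mol O = 0.07897
Ratios (÷ 0.07897): C 4.008, H 2.004, O 1.000, S 2.004
≈ 4:2:1:2 → C4H2OS2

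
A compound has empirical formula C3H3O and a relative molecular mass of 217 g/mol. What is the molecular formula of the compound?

Empirical-formula mass = 55.05 g/mol
n = 217 / 55.05 = 3.94 ≈ 4
Molecular formula = (C3H3O)4 = C12H12O4

C12H12O4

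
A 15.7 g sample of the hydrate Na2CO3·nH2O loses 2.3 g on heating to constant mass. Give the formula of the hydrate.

Mass of anhydrous Na2CO3 = 15.7 − 2.3 = 13.4 g
mol H2O = 2.3 / 18.02 = 0.1276
Molar mass of Na2CO3 = 105.99 g/mol → mol Na2CO3 = 13.4 / 105.99 = 0.1264
n = 0.1276 / 0.1264 = 1.01 ≈ 1 → Na2CO3·H2O

Na2CO3·H2O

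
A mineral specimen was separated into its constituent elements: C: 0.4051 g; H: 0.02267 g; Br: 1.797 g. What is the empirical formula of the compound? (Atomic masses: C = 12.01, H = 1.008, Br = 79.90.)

Moles — C: 0.4051 / 12.01 = 0.03373 mol; H: 0.02267 / 1.008 = 0.02249 mol; Br: 1.797 / 79.90 = 0.02249 mol
Smallest is H at 0.02249 mol; normalising gives C 1.500, H 1.000, Br 1.000
Multiply by 2: C 3.00, H 2.00, Br 2.00 → C3H2Br2

C3H2Br2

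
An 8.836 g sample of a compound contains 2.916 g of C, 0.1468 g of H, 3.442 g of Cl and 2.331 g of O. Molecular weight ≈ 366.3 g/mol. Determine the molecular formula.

Moles — C: 2.916 / 12.01 = 0.2428 mol; H: 0.1468 / 1.008 = 0.1456 mol; Cl: 3.442 / 35.45 = 0.09709 mol; O: 2.331 / 16.00 = 0.1457 mol
Divide by the smallest (0.09709 mol Cl): C 2.501, H 1.500, Cl 1.000, O 1.500
Scaling by 2: C 5.00, H 3.00, Cl 2.00, O 3.00 → C5H3Cl2O3
Empirical-formula mass = 181.97 g/mol
n = 366.3 / 181.97 = 2.01 ≈ 2
Molecular formula = (C5H3Cl2O3)×2 = C10H6Cl4O6

C10H6Cl4O6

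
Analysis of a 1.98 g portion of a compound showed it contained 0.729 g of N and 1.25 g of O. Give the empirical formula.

N2O3

Moles — N: 0.729 / 14.01 = 0.05203 mol; O: 1.25 / 16.00 = 0.07812 mol
Divide by the smallest (0.05203 mol N): N 1.000, O 1.501
Multiply by 2: N 2.00, O 3.00 → N2O3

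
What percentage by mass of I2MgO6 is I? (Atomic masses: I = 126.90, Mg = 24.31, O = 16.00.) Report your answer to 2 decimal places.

Molar mass = 2(126.90) + 1(24.31) + 6(16.00) = 374.110 g/mol
Mass of I per mole = 2 × 126.90 = 253.800 g
% I = 253.800 / 374.110 × 100 = 67.84%

67.84%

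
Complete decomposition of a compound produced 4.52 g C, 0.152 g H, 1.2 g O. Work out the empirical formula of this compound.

C5H2O

n(C) = 4.52/12.01 = 0.3764, n(H) = 0.152/1.008 = 0.1508, n(O) = 1.2/16.00 = 0.075
Divide by the smallest (0.075 mol O): C 5.018, H 2.011, O 1.000
Ratio ≈ 5:2:1, so the empirical formula is C5H2O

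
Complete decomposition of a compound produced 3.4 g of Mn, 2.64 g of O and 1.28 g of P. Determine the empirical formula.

n(Mn) = 3.4/54.94 = 0.06189, n(O) = 2.64/16.00 = 0.165, n(P) = 1.28/30.97 = 0.04133
Ratios (÷ 0.04133): Mn 1.497, O 3.992, P 1.000
Multiply by 2: Mn 2.99, O 7.98, P 2.00 → Mn3O8P2

Mn3O8P2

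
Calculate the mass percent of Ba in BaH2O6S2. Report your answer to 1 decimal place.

45.9%

Molar mass = 1(137.33) + 2(1.008) + 6(16.00) + 2(32.07) = 299.486 g/mol
Mass of Ba per mole = 1 × 137.33 = 137.330 g
% Ba = 137.330 / 299.486 × 100 = 45.9%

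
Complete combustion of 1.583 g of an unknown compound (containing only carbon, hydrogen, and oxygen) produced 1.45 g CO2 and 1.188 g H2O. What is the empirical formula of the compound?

CH4O2

mol C = 1.45 / 44.01 = 0.03295; mass C = 0.03295 × 12.01 = 0.3957 g
mol H = 2 × (1.188 / 18.02) = 0.1319; mass H = 0.1319 × 1.008 = 0.1329 g
mass O = 1.583 − (0.5286) = 1.054 g → mol O = 0.06590
Ratios (÷ 0.03295): C 1.000, H 4.002, O 2.000
→ CH4O2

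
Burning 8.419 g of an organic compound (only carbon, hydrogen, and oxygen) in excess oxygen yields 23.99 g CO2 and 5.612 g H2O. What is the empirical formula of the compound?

C7H8O

mol C = 23.99 / 44.01 = 0.5451; mass C = 0.5451 × 12.01 = 6.547 g
mol H = 2 × (5.612 / 18.02) = 0.6229; mass H = 0.6229 × 1.008 = 0.6278 g
mass O = 8.419 − (7.175) = 1.244 g → mol O = 0.07778
Smallest is O at 0.07778 mol; normalising gives C 7.008, H 8.008, O 1.000
→ C7H8O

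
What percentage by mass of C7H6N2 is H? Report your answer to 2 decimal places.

5.12%

Molar mass = 7(12.01) + 6(1.008) + 2(14.01) = 118.138 g/mol
Mass of H per mole = 6 × 1.008 = 6.048 g
% H = 6.048 / 118.138 × 100 = 5.12%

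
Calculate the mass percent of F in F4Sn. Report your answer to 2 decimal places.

Molar mass = 4(19.00) + 1(118.71) = 194.710 g/mol
Mass of F per mole = 4 × 19.00 = 76.000 g
% F = 76.000 / 194.710 × 100 = 39.03%

39.03%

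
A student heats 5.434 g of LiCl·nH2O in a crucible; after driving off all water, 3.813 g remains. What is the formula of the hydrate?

LiCl·H2O

Mass of water lost = 5.434 − 3.813 = 1.621 g → 1.621 / 18.02 = 0.08996 mol H2O
Molar mass of LiCl = 42.39 g/mol → mol LiCl = 3.813 / 42.39 = 0.08995
n = 0.08996 / 0.08995 = 1.00 ≈ 1 → LiCl·H2O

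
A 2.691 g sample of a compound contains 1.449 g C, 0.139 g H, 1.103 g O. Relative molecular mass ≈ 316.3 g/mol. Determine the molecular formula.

C14H16O8

n(C) = 1.449/12.01 = 0.1206, n(H) = 0.139/1.008 = 0.1379, n(O) = 1.103/16.00 = 0.06894
Ratios (÷ 0.06894): C 1.750, H 2.000, O 1.000
Scaling by 4: C 7.00, H 8.00, O 4.00 → C7H8O4
Empirical-formula mass = 156.13 g/mol
n = 316.3 / 156.13 = 2.03 ≈ 2
Molecular formula = (C7H8O4)×2 = C14H16O8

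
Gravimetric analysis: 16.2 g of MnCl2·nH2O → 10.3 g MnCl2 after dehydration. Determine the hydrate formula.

Mass of water lost = 16.2 − 10.3 = 5.9 g → 5.9 / 18.02 = 0.3274 mol H2O
Molar mass of MnCl2 = 125.84 g/mol → mol MnCl2 = 10.3 / 125.84 = 0.08185
n = 0.3274 / 0.08185 = 4.00 ≈ 4 → MnCl2·4H2O

MnCl2·4H2O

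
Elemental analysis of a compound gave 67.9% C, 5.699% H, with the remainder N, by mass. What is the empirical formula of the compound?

C3H3N

Assume 100 g: 67.9 g C, 5.699 g H, 26.401 g N.
Moles — C: 67.9 / 12.01 = 5.654 mol; H: 5.699 / 1.008 = 5.654 mol; N: 26.401 / 14.01 = 1.884 mol
Smallest is N at 1.884 mol; normalising gives C 3.000, H 3.000, N 1.000
Ratio ≈ 3:3:1, so the empirical formula is C3H3N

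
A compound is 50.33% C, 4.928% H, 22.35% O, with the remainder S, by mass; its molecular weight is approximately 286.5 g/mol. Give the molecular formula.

C12H14O4S2

Assume 100 g: 50.33 g C, 4.928 g H, 22.35 g O, 22.392 g S.
C: 50.33 g ÷ 12.01 g/mol = 4.191 mol
H: 4.928 g ÷ 1.008 g/mol = 4.889 mol
O: 22.35 g ÷ 16.00 g/mol = 1.397 mol
S: 22.392 g ÷ 32.07 g/mol = 0.6982 mol
Smallest is S at 0.6982 mol; normalising gives C 6.002, H 7.002, O 2.001, S 1.000
→ C6H7O2S
Empirical-formula mass = 143.19 g/mol
n = 286.5 / 143.19 = 2.00 ≈ 2
Molecular formula = (C6H7O2S)×2 = C12H14O4S2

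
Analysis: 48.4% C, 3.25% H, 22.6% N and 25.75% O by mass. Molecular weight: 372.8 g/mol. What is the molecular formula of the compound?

Assume 100 g: 48.4 g C, 3.25 g H, 22.6 g N, 25.75 g O.
Moles — C: 48.4 / 12.01 = 4.03 mol; H: 3.25 / 1.008 = 3.224 mol; N: 22.6 / 14.01 = 1.613 mol; O: 25.75 / 16.00 = 1.609 mol
Smallest is O at 1.609 mol; normalising gives C 2.504, H 2.003, N 1.002, O 1.000
×2: C 5.01, H 4.01, N 2.00, O 2.00 → C5H4N2O2
Empirical-formula mass = 124.10 g/mol
n = 372.8 / 124.10 = 3.00 ≈ 3
Molecular formula = (C5H4N2O2)×3 = C15H12N6O6

C15H12N6O6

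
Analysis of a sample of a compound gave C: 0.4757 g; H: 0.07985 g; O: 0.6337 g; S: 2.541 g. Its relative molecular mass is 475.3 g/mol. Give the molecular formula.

C5H10O5S10

Moles — C: 0.4757 / 12.01 = 0.03961 mol; H: 0.07985 / 1.008 = 0.07922 mol; O: 0.6337 / 16.00 = 0.03961 mol; S: 2.541 / 32.07 = 0.07923 mol
Smallest is O at 0.03961 mol; normalising gives C 1.000, H 2.000, O 1.000, S 2.001
→ CH2OS2
Empirical-formula mass = 94.17 g/mol
n = 475.3 / 94.17 = 5.05 ≈ 5
Molecular formula = (CH2OS2)×5 = C5H10O5S10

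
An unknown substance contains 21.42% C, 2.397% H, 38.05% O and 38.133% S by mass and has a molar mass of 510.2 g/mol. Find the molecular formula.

Assume 100 g: 21.42 g C, 2.397 g H, 38.05 g O, 38.133 g S.
Moles — C: 21.42 / 12.01 = 1.784 mol; H: 2.397 / 1.008 = 2.378 mol; O: 38.05 / 16.00 = 2.378 mol; S: 38.133 / 32.07 = 1.189 mol
Ratios (÷ 1.189): C 1.500, H 2.000, O 2.000, S 1.000
Scaling by 2: C 3.00, H 4.00, O 4.00, S 2.00 → C3H4O4S2
Empirical-formula mass = 168.20 g/mol
n = 510.2 / 168.20 = 3.03 ≈ 3
Molecular formula = (C3H4O4S2)×3 = C9H12O12S6

C9H12O12S6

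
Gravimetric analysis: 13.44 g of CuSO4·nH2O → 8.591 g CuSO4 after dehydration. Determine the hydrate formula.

CuSO4·5H2O

Mass of water lost = 13.44 − 8.591 = 4.849 g → 4.849 / 18.02 = 0.2691 mol H2O
Molar mass of CuSO4 = 159.62 g/mol → mol CuSO4 = 8.591 / 159.62 = 0.05382
n = 0.2691 / 0.05382 = 5.00 ≈ 5 → CuSO4·5H2O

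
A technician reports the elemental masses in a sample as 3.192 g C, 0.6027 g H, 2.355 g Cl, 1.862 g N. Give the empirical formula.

C4H9ClN2

C: 3.192 g ÷ 12.01 g/mol = 0.2658 mol
H: 0.6027 g ÷ 1.008 g/mol = 0.5979 mol
Cl: 2.355 g ÷ 35.45 g/mol = 0.06643 mol
N: 1.862 g ÷ 14.01 g/mol = 0.1329 mol
Ratios (÷ 0.06643): C 4.001, H 9.000, Cl 1.000, N 2.001
≈ 4:9:1:2 → C4H9ClN2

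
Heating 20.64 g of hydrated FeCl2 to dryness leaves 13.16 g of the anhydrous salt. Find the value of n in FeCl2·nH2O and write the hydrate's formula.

FeCl2·4H2O

Mass of water lost = 20.64 − 13.16 = 7.48 g → 7.48 / 18.02 = 0.4151 mol H2O
Molar mass of FeCl2 = 126.75 g/mol → mol FeCl2 = 13.16 / 126.75 = 0.1038
n = 0.4151 / 0.1038 = 4.00 ≈ 4 → FeCl2·4H2O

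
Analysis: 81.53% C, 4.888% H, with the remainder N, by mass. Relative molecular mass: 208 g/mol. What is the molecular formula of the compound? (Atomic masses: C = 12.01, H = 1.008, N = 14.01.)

C14H10N2

Assume 100 g: 81.53 g C, 4.888 g H, 13.582 g N.
C: 81.53 g ÷ 12.01 g/mol = 6.789 mol
H: 4.888 g ÷ 1.008 g/mol = 4.849 mol
N: 13.582 g ÷ 14.01 g/mol = 0.9695 mol
Smallest is N at 0.9695 mol; normalising gives C 7.002, H 5.002, N 1.000
→ C7H5N
Empirical-formula mass = 103.12 g/mol
n = 208 / 103.12 = 2.02 ≈ 2
Molecular formula = (C7H5N)×2 = C14H10N2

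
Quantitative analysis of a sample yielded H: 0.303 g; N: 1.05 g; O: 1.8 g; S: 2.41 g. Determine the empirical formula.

H: 0.303 g ÷ 1.008 g/mol = 0.3006 mol
N: 1.05 g ÷ 14.01 g/mol = 0.07495 mol
O: 1.8 g ÷ 16.00 g/mol = 0.1125 mol
S: 2.41 g ÷ 32.07 g/mol = 0.07515 mol
Smallest is N at 0.07495 mol; normalising gives H 4.011, N 1.000, O 1.501, S 1.003
Multiply by 2: H 8.02, N 2.00, O 3.00, S 2.01 → H8N2O3S2

H8N2O3S2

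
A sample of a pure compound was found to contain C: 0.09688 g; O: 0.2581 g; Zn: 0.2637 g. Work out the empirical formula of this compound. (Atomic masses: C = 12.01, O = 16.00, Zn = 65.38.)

Moles — C: 0.09688 / 12.01 = 0.008067 mol; O: 0.2581 / 16.00 = 0.01613 mol; Zn: 0.2637 / 65.38 = 0.004033 mol
Ratios (÷ 0.004033): C 2.000, O 3.999, Zn 1.000
≈ 2:4:1 → C2O4Zn

C2O4Zn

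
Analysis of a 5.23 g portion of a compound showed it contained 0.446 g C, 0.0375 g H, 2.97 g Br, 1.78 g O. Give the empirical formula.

n(C) = 0.446/12.01 = 0.03714, n(H) = 0.0375/1.008 = 0.0372, n(Br) = 2.97/79.90 = 0.03717, n(O) = 1.78/16.00 = 0.1113
Ratios (÷ 0.03714): C 1.000, H 1.002, Br 1.001, O 2.996
Ratio ≈ 1:1:1:3, so the empirical formula is CHBrO3

CHBrO3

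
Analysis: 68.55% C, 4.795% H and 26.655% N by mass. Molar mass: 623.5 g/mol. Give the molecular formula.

C36H30N12

Assume 100 g: 68.55 g C, 4.795 g H, 26.655 g N.
Moles — C: 68.55 / 12.01 = 5.708 mol; H: 4.795 / 1.008 = 4.757 mol; N: 26.655 / 14.01 = 1.903 mol
Divide by the smallest (1.903 mol N): C 3.000, H 2.500, N 1.000
Scaling by 2: C 6.00, H 5.00, N 2.00 → C6H5N2
Empirical-formula mass = 105.12 g/mol
n = 623.5 / 105.12 = 5.93 ≈ 6
Molecular formula = (C6H5N2)×6 = C36H30N12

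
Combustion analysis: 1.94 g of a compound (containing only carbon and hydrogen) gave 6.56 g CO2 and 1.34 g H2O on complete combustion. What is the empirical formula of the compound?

CH

mol C = 6.56 / 44.01 = 0.1491; mass C = 0.1491 × 12.01 = 1.790 g
mol H = 2 × (1.34 / 18.02) = 0.1487; mass H = 0.1487 × 1.008 = 0.1499 g
Smallest is H at 0.1487 mol; normalising gives C 1.002, H 1.000
Ratio ≈ 1:1, so the empirical formula is CH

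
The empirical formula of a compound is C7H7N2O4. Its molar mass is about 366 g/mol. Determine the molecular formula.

Empirical-formula mass = 183.15 g/mol
n = 366 / 183.15 = 2.00 ≈ 2
Molecular formula = (C7H7N2O4)2 = C14H14N4O8

C14H14N4O8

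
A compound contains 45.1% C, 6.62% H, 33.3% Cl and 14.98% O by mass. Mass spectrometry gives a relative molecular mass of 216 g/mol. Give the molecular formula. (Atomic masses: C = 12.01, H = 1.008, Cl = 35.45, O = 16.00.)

Assume 100 g: 45.1 g C, 6.62 g H, 33.3 g Cl, 14.98 g O.
Moles — C: 45.1 / 12.01 = 3.755 mol; H: 6.62 / 1.008 = 6.567 mol; Cl: 33.3 / 35.45 = 0.9394 mol; O: 14.98 / 16.00 = 0.9363 mol
Smallest is O at 0.9363 mol; normalising gives C 4.011, H 7.015, Cl 1.003, O 1.000
→ C4H7ClO
Empirical-formula mass = 106.55 g/mol
n = 216 / 106.55 = 2.03 ≈ 2
Molecular formula = (C4H7ClO)×2 = C8H14Cl2O2

C8H14Cl2O2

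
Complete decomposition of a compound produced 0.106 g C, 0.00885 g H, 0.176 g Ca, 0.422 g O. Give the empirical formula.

C2H2CaO6

Moles — C: 0.106 / 12.01 = 0.008826 mol; H: 0.00885 / 1.008 = 0.00878 mol; Ca: 0.176 / 40.08 = 0.004391 mol; O: 0.422 / 16.00 = 0.02637 mol
Divide by the smallest (0.004391 mol Ca): C 2.010, H 1.999, Ca 1.000, O 6.006
Ratio ≈ 2:2:1:6, so the empirical formula is C2H2CaO6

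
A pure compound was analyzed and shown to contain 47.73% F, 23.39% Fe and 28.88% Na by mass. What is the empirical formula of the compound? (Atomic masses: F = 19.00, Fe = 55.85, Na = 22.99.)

F6FeNa3

Assume 100 g: 47.73 g F, 23.39 g Fe, 28.88 g Na.
F: 47.73 g ÷ 19.00 g/mol = 2.512 mol
Fe: 23.39 g ÷ 55.85 g/mol = 0.4188 mol
Na: 28.88 g ÷ 22.99 g/mol = 1.256 mol
Ratios (÷ 0.4188): F 5.998, Fe 1.000, Na 3.000
→ F6FeNa3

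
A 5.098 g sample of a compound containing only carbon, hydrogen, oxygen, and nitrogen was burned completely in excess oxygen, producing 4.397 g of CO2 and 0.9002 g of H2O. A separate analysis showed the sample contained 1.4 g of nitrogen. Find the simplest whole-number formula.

C2H2N2O3

mol C = 4.397 / 44.01 = 0.09991; mass C = 0.09991 × 12.01 = 1.200 g
mol H = 2 × (0.9002 / 18.02) = 0.09991; mass H = 0.09991 × 1.008 = 0.1007 g
mol N = 1.4 / 14.01 = 0.09993
mass O = 5.098 − (2.701) = 2.397 g → mol O = 0.1498
Divide by the smallest (0.09991 mol C): C 1.000, H 1.000, N 1.000, O 1.500
Multiply by 2: C 2.00, H 2.00, N 2.00, O 3.00 → C2H2N2O3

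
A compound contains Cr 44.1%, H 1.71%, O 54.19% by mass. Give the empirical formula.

CrH2O4

Assume 100 g: 44.1 g Cr, 1.71 g H, 54.19 g O.
n(Cr) = 44.1/52.00 = 0.8481, n(H) = 1.71/1.008 = 1.696, n(O) = 54.19/16.00 = 3.387
Ratios (÷ 0.8481): Cr 1.000, H 2.000, O 3.994
→ CrH2O4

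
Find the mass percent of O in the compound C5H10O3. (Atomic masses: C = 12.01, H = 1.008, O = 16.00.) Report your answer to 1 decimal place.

Molar mass = 5(12.01) + 10(1.008) + 3(16.00) = 118.130 g/mol
Mass of O per mole = 3 × 16.00 = 48.000 g
% O = 48.000 / 118.130 × 100 = 40.6%

40.6%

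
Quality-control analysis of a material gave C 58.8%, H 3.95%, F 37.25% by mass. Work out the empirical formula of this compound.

C5H4F2

Assume 100 g: 58.8 g C, 3.95 g H, 37.25 g F.
C: 58.8 g ÷ 12.01 g/mol = 4.896 mol
H: 3.95 g ÷ 1.008 g/mol = 3.919 mol
F: 37.25 g ÷ 19.00 g/mol = 1.961 mol
Smallest is F at 1.961 mol; normalising gives C 2.497, H 1.999, F 1.000
Scaling by 2: C 4.99, H 4.00, F 2.00 → C5H4F2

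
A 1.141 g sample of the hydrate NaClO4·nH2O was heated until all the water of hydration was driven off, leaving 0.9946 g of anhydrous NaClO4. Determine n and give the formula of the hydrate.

Mass of water lost = 1.141 − 0.9946 = 0.1464 g → 0.1464 / 18.02 = 0.008124 mol H2O
Molar mass of NaClO4 = 122.44 g/mol → mol NaClO4 = 0.9946 / 122.44 = 0.008123
n = 0.008124 / 0.008123 = 1.00 ≈ 1 → NaClO4·H2O

NaClO4·H2O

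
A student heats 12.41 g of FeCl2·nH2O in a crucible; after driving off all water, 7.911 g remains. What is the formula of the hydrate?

FeCl2·4H2O

Mass of water lost = 12.41 − 7.911 = 4.499 g → 4.499 / 18.02 = 0.2497 mol H2O
Molar mass of FeCl2 = 126.75 g/mol → mol FeCl2 = 7.911 / 126.75 = 0.06241
n = 0.2497 / 0.06241 = 4.00 ≈ 4 → FeCl2·4H2O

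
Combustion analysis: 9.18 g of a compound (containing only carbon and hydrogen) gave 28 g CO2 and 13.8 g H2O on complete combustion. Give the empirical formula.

C5H12

mol C = 28 / 44.01 = 0.6362; mass C = 0.6362 × 12.01 = 7.641 g
mol H = 2 × (13.8 / 18.02) = 1.532; mass H = 1.532 × 1.008 = 1.544 g
Divide by the smallest (0.6362 mol C): C 1.000, H 2.407
Scaling by 5: C 5.00, H 12.04 → C5H12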